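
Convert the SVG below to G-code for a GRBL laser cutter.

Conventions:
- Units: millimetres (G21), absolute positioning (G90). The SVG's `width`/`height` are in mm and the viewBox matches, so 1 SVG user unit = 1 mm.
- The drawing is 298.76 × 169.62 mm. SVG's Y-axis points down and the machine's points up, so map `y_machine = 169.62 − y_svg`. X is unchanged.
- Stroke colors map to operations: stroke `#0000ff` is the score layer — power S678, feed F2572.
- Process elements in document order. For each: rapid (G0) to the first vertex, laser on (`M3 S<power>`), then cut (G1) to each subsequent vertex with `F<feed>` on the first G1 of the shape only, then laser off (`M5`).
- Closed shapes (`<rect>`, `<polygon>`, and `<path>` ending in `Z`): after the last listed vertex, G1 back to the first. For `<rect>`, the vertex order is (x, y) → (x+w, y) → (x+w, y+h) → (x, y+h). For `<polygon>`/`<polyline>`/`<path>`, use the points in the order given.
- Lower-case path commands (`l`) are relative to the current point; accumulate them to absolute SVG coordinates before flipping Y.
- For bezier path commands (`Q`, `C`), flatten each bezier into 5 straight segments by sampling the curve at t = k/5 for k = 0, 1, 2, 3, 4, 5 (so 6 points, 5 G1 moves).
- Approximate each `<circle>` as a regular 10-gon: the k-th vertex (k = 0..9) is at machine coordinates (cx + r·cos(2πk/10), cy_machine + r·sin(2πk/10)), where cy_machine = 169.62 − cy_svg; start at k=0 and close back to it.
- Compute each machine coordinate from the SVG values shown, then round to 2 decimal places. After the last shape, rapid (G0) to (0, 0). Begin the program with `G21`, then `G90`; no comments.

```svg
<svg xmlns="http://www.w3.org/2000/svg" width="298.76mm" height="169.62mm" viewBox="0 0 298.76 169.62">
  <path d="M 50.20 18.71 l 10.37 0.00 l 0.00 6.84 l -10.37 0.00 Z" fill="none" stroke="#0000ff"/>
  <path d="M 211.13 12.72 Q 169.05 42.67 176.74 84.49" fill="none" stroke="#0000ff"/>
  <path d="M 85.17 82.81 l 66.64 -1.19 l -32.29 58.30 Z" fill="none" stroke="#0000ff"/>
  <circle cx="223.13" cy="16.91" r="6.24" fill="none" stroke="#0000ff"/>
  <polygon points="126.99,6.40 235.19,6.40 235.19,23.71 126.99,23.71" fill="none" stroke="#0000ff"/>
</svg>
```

G21
G90
G0 X50.20 Y150.91
M3 S678
G1 X60.57 Y150.91 F2572
G1 X60.57 Y144.07
G1 X50.20 Y144.07
G1 X50.20 Y150.91
M5
G0 X211.13 Y156.90
M3 S678
G1 X196.29 Y144.45 F2572
G1 X185.43 Y131.04
G1 X178.55 Y116.69
G1 X175.65 Y101.38
G1 X176.74 Y85.13
M5
G0 X85.17 Y86.81
M3 S678
G1 X151.81 Y88.00 F2572
G1 X119.52 Y29.70
G1 X85.17 Y86.81
M5
G0 X229.37 Y152.71
M3 S678
G1 X228.18 Y156.38 F2572
G1 X225.06 Y158.64
G1 X221.20 Y158.64
G1 X218.08 Y156.38
G1 X216.89 Y152.71
G1 X218.08 Y149.04
G1 X221.20 Y146.78
G1 X225.06 Y146.78
G1 X228.18 Y149.04
G1 X229.37 Y152.71
M5
G0 X126.99 Y163.22
M3 S678
G1 X235.19 Y163.22 F2572
G1 X235.19 Y145.91
G1 X126.99 Y145.91
G1 X126.99 Y163.22
M5
G0 X0.00 Y0.00

viewBox `0 0 298.76 169.62` with mm width/height → 1 unit = 1 mm. Flip: y_m = 169.62 − y_svg.

**Shape 1** — `<path>` rectangle, stroke `#0000ff` → score (S678, F2572). Machine vertices: (50.20,150.91) → (60.57,150.91) → (60.57,144.07) → (50.20,144.07) → (50.20,150.91). Closed: final G1 returns to the first vertex.

**Shape 2** — `<path>` quadratic bezier, stroke `#0000ff` → score (S678, F2572). Control points (SVG): P0=(211.13,12.72), P1=(169.05,42.67), P2=(176.74,84.49); sampled at t=k/5. Machine vertices: (211.13,156.90) → (196.29,144.45) → (185.43,131.04) → (178.55,116.69) → (175.65,101.38) → (176.74,85.13). Open path.

**Shape 3** — `<path>` regular polygon, stroke `#0000ff` → score (S678, F2572). Machine vertices: (85.17,86.81) → (151.81,88.00) → (119.52,29.70) → (85.17,86.81). Closed: final G1 returns to the first vertex.

**Shape 4** — `<circle>` circle, stroke `#0000ff` → score (S678, F2572). Machine vertices: (229.37,152.71) → (228.18,156.38) → (225.06,158.64) → (221.20,158.64) → (218.08,156.38) → (216.89,152.71) → (218.08,149.04) → (221.20,146.78) → (225.06,146.78) → (228.18,149.04) → (229.37,152.71). Closed: final G1 returns to the first vertex.

**Shape 5** — `<polygon>` rectangle, stroke `#0000ff` → score (S678, F2572). Machine vertices: (126.99,163.22) → (235.19,163.22) → (235.19,145.91) → (126.99,145.91) → (126.99,163.22). Closed: final G1 returns to the first vertex.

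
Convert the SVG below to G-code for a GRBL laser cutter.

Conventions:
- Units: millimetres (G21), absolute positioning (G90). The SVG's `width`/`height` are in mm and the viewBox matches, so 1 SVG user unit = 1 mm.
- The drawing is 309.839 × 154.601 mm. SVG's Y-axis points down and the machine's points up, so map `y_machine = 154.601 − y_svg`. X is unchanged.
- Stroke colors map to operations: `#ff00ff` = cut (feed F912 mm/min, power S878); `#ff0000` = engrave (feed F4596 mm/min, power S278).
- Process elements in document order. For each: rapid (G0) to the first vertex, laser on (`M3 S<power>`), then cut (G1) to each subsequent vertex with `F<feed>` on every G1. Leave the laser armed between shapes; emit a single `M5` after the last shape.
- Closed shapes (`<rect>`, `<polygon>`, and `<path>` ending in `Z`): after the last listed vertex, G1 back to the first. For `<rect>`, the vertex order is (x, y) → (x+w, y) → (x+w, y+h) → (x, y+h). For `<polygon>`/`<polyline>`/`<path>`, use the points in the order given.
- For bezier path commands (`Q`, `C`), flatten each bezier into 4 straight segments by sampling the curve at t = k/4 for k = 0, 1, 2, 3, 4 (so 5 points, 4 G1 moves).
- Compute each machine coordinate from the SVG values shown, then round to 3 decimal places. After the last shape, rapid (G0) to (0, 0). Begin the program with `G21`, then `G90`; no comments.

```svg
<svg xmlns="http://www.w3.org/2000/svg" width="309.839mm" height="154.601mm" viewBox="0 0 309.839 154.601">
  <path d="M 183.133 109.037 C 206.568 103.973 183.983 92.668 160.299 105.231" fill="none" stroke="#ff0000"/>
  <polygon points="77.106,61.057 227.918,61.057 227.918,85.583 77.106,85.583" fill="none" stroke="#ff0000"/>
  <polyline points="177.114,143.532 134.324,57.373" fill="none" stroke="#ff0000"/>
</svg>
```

Since the viewBox matches the mm dimensions, user units are millimetres directly. The only transform is the Y-flip y_m = 154.601 − y_svg.

Shape 1 is a cubic bezier drawn with `<path>`. Its stroke #ff0000 means engrave at S278, F4596. After flipping Y the toolpath is (183.133,45.564) → (192.782,50.062) → (189.386,54.077) → (177.154,54.787) → (160.299,49.370).

Shape 2 is a rectangle drawn with `<polygon>`. Its stroke #ff0000 means engrave at S278, F4596. After flipping Y the toolpath is (77.106,93.544) → (227.918,93.544) → (227.918,69.018) → (77.106,69.018) → (77.106,93.544), returning to the start.

Shape 3 is a line segment drawn with `<polyline>`. Its stroke #ff0000 means engrave at S278, F4596. After flipping Y the toolpath is (177.114,11.069) → (134.324,97.228).

G21
G90
G0 X183.133 Y45.564
M3 S278
G1 X192.782 Y50.062 F4596
G1 X189.386 Y54.077 F4596
G1 X177.154 Y54.787 F4596
G1 X160.299 Y49.370 F4596
G0 X77.106 Y93.544
M3 S278
G1 X227.918 Y93.544 F4596
G1 X227.918 Y69.018 F4596
G1 X77.106 Y69.018 F4596
G1 X77.106 Y93.544 F4596
G0 X177.114 Y11.069
M3 S278
G1 X134.324 Y97.228 F4596
M5
G0 X0.000 Y0.000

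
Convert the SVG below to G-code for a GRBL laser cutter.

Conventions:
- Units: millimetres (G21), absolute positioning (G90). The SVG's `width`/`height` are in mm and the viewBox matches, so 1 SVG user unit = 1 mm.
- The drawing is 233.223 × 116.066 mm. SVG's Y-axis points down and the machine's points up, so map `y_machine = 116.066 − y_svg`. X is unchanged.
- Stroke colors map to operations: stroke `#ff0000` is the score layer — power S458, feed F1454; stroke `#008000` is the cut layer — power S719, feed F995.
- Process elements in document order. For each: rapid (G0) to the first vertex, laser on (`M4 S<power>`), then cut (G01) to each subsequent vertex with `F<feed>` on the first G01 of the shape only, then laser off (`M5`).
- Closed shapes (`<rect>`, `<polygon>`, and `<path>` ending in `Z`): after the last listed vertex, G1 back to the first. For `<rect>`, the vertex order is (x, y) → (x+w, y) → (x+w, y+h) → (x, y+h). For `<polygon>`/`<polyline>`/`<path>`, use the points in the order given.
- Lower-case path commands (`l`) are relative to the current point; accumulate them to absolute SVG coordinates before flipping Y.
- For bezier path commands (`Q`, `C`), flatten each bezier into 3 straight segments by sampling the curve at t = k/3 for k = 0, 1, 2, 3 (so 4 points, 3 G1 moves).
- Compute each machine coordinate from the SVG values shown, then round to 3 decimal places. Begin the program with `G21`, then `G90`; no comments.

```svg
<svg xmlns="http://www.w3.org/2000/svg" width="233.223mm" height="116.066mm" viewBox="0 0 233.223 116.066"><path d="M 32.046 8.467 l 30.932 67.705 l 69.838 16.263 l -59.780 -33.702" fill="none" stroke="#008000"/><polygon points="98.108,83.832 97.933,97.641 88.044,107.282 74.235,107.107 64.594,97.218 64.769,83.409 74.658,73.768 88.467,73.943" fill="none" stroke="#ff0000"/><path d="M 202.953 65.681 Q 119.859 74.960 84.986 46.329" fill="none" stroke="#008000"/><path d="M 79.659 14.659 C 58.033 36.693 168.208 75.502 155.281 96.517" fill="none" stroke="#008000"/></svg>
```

G21
G90
G0 X32.046 Y107.599
M4 S719
G01 X62.978 Y39.894 F995
G01 X132.816 Y23.631
G01 X73.036 Y57.333
M5
G0 X98.108 Y32.234
M4 S458
G01 X97.933 Y18.425 F1454
G01 X88.044 Y8.784
G01 X74.235 Y8.959
G01 X64.594 Y18.848
G01 X64.769 Y32.657
G01 X74.658 Y42.298
G01 X88.467 Y42.123
G01 X98.108 Y32.234
M5
G0 X202.953 Y50.385
M4 S719
G01 X152.915 Y48.411 F995
G01 X113.593 Y54.862
G01 X84.986 Y69.737
M5
G0 X79.659 Y101.407
M4 S719
G01 X92.526 Y75.062 F995
G01 X136.615 Y45.215
G01 X155.281 Y19.549
M5

viewBox `0 0 233.223 116.066` with mm width/height → 1 unit = 1 mm. Flip: y_m = 116.066 − y_svg.

**Shape 1** — `<path>` open polyline, stroke `#008000` → cut (S719, F995). Machine vertices: (32.046,107.599) → (62.978,39.894) → (132.816,23.631) → (73.036,57.333). Open path.

**Shape 2** — `<polygon>` regular polygon, stroke `#ff0000` → score (S458, F1454). Machine vertices: (98.108,32.234) → (97.933,18.425) → (88.044,8.784) → (74.235,8.959) → (64.594,18.848) → (64.769,32.657) → (74.658,42.298) → (88.467,42.123) → (98.108,32.234). Closed: final G1 returns to the first vertex.

**Shape 3** — `<path>` quadratic bezier, stroke `#008000` → cut (S719, F995). Control points (SVG): P0=(202.953,65.681), P1=(119.859,74.960), P2=(84.986,46.329); sampled at t=k/3. Machine vertices: (202.953,50.385) → (152.915,48.411) → (113.593,54.862) → (84.986,69.737). Open path.

**Shape 4** — `<path>` cubic bezier, stroke `#008000` → cut (S719, F995). Control points (SVG): P0=(79.659,14.659), P1=(58.033,36.693), P2=(168.208,75.502), P3=(155.281,96.517); sampled at t=k/3. Machine vertices: (79.659,101.407) → (92.526,75.062) → (136.615,45.215) → (155.281,19.549). Open path.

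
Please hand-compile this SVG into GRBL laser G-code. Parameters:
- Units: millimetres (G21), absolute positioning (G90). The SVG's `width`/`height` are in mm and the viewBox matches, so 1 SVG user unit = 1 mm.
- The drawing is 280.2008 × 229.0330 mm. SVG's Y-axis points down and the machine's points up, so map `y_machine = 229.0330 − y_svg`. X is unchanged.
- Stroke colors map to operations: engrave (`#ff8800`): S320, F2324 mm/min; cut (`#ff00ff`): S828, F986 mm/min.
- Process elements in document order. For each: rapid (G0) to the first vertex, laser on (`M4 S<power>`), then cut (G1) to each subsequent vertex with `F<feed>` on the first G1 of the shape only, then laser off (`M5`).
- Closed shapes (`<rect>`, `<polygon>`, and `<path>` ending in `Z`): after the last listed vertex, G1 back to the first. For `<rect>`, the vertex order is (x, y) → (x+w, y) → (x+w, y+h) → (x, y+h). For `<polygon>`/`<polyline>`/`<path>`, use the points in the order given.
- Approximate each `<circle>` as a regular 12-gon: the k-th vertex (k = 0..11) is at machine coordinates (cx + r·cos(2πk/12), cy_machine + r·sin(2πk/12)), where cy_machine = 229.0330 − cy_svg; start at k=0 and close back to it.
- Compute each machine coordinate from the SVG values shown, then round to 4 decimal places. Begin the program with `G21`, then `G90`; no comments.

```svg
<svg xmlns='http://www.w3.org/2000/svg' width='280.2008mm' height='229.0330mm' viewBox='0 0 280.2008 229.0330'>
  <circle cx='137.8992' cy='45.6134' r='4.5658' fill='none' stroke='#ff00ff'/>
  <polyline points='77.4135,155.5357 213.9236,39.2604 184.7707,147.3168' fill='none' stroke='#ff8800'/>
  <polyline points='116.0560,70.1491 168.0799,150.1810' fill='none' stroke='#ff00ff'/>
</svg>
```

G21
G90
G0 X142.4650 Y183.4196
M4 S828
G1 X141.8533 Y185.7025 F986
G1 X140.1821 Y187.3737
G1 X137.8992 Y187.9854
G1 X135.6163 Y187.3737
G1 X133.9451 Y185.7025
G1 X133.3334 Y183.4196
G1 X133.9451 Y181.1367
G1 X135.6163 Y179.4655
G1 X137.8992 Y178.8538
G1 X140.1821 Y179.4655
G1 X141.8533 Y181.1367
G1 X142.4650 Y183.4196
M5
G0 X77.4135 Y73.4973
M4 S320
G1 X213.9236 Y189.7726 F2324
G1 X184.7707 Y81.7162
M5
G0 X116.0560 Y158.8839
M4 S828
G1 X168.0799 Y78.8520 F986
M5

Since the viewBox matches the mm dimensions, user units are millimetres directly. The only transform is the Y-flip y_m = 229.0330 − y_svg.

Shape 1 is a circle drawn with `<circle>`. Its stroke #ff00ff means cut at S828, F986. After flipping Y the toolpath is (142.4650,183.4196) → (141.8533,185.7025) → (140.1821,187.3737) → (137.8992,187.9854) → (135.6163,187.3737) → (133.9451,185.7025) → (133.3334,183.4196) → (133.9451,181.1367) → (135.6163,179.4655) → (137.8992,178.8538) → (140.1821,179.4655) → (141.8533,181.1367) → (142.4650,183.4196), returning to the start.

Shape 2 is a open polyline drawn with `<polyline>`. Its stroke #ff8800 means engrave at S320, F2324. After flipping Y the toolpath is (77.4135,73.4973) → (213.9236,189.7726) → (184.7707,81.7162).

Shape 3 is a line segment drawn with `<polyline>`. Its stroke #ff00ff means cut at S828, F986. After flipping Y the toolpath is (116.0560,158.8839) → (168.0799,78.8520).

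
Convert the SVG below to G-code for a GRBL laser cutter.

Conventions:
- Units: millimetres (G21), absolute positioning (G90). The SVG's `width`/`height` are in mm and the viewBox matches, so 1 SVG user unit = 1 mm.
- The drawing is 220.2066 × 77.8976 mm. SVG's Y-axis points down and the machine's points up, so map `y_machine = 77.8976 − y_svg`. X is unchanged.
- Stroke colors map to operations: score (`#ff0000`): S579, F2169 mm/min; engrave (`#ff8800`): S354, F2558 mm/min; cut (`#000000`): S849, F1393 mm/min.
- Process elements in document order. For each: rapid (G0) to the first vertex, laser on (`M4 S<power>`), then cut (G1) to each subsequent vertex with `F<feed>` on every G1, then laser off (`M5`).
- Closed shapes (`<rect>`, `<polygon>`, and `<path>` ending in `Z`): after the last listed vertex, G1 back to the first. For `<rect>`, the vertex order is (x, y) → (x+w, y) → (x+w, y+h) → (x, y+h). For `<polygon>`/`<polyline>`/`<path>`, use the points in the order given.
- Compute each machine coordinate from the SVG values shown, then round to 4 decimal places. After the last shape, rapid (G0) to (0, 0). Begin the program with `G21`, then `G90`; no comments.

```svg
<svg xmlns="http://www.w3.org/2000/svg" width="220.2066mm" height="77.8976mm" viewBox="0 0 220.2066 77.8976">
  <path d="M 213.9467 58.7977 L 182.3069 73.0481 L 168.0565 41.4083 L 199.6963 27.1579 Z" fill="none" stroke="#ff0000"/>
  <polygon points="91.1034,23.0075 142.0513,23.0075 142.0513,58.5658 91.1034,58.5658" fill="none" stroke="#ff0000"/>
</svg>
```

Since the viewBox matches the mm dimensions, user units are millimetres directly. The only transform is the Y-flip y_m = 77.8976 − y_svg.

Shape 1 is a regular polygon drawn with `<path>`. Its stroke #ff0000 means score at S579, F2169. After flipping Y the toolpath is (213.9467,19.0999) → (182.3069,4.8495) → (168.0565,36.4893) → (199.6963,50.7397) → (213.9467,19.0999), returning to the start.

Shape 2 is a rectangle drawn with `<polygon>`. Its stroke #ff0000 means score at S579, F2169. After flipping Y the toolpath is (91.1034,54.8901) → (142.0513,54.8901) → (142.0513,19.3318) → (91.1034,19.3318) → (91.1034,54.8901), returning to the start.

G21
G90
G0 X213.9467 Y19.0999
M4 S579
G1 X182.3069 Y4.8495 F2169
G1 X168.0565 Y36.4893 F2169
G1 X199.6963 Y50.7397 F2169
G1 X213.9467 Y19.0999 F2169
M5
G0 X91.1034 Y54.8901
M4 S579
G1 X142.0513 Y54.8901 F2169
G1 X142.0513 Y19.3318 F2169
G1 X91.1034 Y19.3318 F2169
G1 X91.1034 Y54.8901 F2169
M5
G0 X0.0000 Y0.0000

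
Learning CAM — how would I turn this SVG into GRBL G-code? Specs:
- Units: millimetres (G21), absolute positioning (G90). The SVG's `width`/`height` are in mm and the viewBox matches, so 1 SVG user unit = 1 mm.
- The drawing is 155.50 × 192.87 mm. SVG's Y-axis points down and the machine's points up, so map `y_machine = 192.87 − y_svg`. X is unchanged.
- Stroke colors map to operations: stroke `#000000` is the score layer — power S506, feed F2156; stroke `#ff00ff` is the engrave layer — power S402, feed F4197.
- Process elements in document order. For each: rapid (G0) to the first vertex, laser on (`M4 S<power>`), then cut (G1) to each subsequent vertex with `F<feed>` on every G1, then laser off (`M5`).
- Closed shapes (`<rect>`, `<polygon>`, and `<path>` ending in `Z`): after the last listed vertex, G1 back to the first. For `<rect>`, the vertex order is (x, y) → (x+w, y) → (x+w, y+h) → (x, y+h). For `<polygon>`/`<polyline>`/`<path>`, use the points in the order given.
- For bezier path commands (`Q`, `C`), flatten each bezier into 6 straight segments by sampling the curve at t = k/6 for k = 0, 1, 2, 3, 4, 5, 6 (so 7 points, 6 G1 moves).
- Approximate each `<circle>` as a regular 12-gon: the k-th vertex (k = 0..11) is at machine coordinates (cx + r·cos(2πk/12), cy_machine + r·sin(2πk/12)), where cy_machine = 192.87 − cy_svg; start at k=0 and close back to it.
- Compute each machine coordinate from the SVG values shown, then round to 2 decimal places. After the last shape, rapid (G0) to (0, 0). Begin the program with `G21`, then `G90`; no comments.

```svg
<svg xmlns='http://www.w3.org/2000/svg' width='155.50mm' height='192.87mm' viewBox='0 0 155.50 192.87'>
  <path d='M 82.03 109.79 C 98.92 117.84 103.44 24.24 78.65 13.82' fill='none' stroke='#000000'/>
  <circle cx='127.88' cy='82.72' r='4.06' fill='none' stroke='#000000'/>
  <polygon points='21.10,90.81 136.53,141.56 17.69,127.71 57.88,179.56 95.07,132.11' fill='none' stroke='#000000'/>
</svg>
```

Since the viewBox matches the mm dimensions, user units are millimetres directly. The only transform is the Y-flip y_m = 192.87 − y_svg.

Shape 1 is a cubic bezier drawn with `<path>`. Its stroke #000000 means score at S506, F2156. After flipping Y the toolpath is (82.03,83.08) → (89.37,86.67) → (94.17,102.07) → (95.97,124.14) → (94.30,147.75) → (88.68,167.76) → (78.65,179.05).

Shape 2 is a circle drawn with `<circle>`. Its stroke #000000 means score at S506, F2156. After flipping Y the toolpath is (131.94,110.15) → (131.40,112.18) → (129.91,113.67) → (127.88,114.21) → (125.85,113.67) → (124.36,112.18) → (123.82,110.15) → (124.36,108.12) → (125.85,106.63) → (127.88,106.09) → (129.91,106.63) → (131.40,108.12) → (131.94,110.15), returning to the start.

Shape 3 is a closed polygon drawn with `<polygon>`. Its stroke #000000 means score at S506, F2156. After flipping Y the toolpath is (21.10,102.06) → (136.53,51.31) → (17.69,65.16) → (57.88,13.31) → (95.07,60.76) → (21.10,102.06), returning to the start.

G21
G90
G0 X82.03 Y83.08
M4 S506
G1 X89.37 Y86.67 F2156
G1 X94.17 Y102.07 F2156
G1 X95.97 Y124.14 F2156
G1 X94.30 Y147.75 F2156
G1 X88.68 Y167.76 F2156
G1 X78.65 Y179.05 F2156
M5
G0 X131.94 Y110.15
M4 S506
G1 X131.40 Y112.18 F2156
G1 X129.91 Y113.67 F2156
G1 X127.88 Y114.21 F2156
G1 X125.85 Y113.67 F2156
G1 X124.36 Y112.18 F2156
G1 X123.82 Y110.15 F2156
G1 X124.36 Y108.12 F2156
G1 X125.85 Y106.63 F2156
G1 X127.88 Y106.09 F2156
G1 X129.91 Y106.63 F2156
G1 X131.40 Y108.12 F2156
G1 X131.94 Y110.15 F2156
M5
G0 X21.10 Y102.06
M4 S506
G1 X136.53 Y51.31 F2156
G1 X17.69 Y65.16 F2156
G1 X57.88 Y13.31 F2156
G1 X95.07 Y60.76 F2156
G1 X21.10 Y102.06 F2156
M5
G0 X0.00 Y0.00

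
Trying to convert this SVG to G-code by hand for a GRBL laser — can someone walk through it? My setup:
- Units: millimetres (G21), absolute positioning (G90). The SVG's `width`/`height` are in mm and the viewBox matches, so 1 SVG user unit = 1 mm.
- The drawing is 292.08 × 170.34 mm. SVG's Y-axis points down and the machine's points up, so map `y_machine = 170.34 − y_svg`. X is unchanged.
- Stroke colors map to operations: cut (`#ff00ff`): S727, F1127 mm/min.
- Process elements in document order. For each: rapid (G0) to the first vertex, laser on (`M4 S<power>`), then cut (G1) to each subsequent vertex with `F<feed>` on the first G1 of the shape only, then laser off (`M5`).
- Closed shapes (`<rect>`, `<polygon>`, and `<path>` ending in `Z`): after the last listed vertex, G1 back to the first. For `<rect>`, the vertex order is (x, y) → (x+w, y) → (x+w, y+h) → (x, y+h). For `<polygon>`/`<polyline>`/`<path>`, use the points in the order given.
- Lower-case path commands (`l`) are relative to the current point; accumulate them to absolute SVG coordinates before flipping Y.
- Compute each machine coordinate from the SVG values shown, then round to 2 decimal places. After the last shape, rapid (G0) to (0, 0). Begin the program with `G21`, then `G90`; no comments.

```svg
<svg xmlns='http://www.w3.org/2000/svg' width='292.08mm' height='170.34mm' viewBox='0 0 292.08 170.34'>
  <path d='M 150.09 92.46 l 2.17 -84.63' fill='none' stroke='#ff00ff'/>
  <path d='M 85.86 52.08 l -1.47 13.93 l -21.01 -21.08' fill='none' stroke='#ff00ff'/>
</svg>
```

Since the viewBox matches the mm dimensions, user units are millimetres directly. The only transform is the Y-flip y_m = 170.34 − y_svg.

Shape 1 is a line segment drawn with `<path>`. Its stroke #ff00ff means cut at S727, F1127. After flipping Y the toolpath is (150.09,77.88) → (152.26,162.51).

Shape 2 is a open polyline drawn with `<path>`. Its stroke #ff00ff means cut at S727, F1127. After flipping Y the toolpath is (85.86,118.26) → (84.39,104.33) → (63.38,125.41).

G21
G90
G0 X150.09 Y77.88
M4 S727
G1 X152.26 Y162.51 F1127
M5
G0 X85.86 Y118.26
M4 S727
G1 X84.39 Y104.33 F1127
G1 X63.38 Y125.41
M5
G0 X0.00 Y0.00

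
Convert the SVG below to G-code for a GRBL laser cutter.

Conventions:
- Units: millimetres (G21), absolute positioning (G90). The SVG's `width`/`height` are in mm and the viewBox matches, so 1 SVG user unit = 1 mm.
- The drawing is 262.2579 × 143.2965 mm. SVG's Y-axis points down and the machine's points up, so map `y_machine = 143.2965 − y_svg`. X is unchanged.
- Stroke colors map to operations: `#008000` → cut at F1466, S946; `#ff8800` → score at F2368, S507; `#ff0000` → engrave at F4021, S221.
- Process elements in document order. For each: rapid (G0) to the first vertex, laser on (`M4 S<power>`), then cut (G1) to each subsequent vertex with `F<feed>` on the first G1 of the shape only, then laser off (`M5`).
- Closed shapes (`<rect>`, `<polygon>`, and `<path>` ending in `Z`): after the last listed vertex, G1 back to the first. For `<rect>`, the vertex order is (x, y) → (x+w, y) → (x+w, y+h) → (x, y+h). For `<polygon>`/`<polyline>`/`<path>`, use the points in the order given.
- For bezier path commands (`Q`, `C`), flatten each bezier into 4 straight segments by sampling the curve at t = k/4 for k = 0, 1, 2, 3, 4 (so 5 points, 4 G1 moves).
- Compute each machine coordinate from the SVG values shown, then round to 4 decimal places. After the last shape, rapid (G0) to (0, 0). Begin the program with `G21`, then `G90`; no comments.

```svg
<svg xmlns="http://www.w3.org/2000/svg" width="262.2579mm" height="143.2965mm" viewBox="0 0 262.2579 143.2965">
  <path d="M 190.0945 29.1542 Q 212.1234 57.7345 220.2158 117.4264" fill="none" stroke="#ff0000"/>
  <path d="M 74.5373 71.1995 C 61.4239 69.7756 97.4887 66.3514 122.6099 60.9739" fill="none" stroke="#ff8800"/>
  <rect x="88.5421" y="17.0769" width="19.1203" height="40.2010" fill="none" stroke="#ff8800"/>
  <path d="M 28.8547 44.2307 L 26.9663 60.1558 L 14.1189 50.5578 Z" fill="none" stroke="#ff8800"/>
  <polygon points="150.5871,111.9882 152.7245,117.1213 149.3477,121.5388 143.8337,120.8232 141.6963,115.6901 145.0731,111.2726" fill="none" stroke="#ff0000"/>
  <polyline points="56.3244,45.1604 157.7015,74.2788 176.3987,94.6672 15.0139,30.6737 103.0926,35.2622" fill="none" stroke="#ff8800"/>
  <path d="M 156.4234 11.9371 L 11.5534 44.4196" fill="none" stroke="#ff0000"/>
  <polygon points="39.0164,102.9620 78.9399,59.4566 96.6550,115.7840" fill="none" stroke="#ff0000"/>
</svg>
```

Since the viewBox matches the mm dimensions, user units are millimetres directly. The only transform is the Y-flip y_m = 143.2965 − y_svg.

Shape 1 is a quadratic bezier drawn with `<path>`. Its stroke #ff0000 means engrave at S221, F4021. After flipping Y the toolpath is (190.0945,114.1423) → (200.2379,97.9077) → (208.6393,77.7841) → (215.2986,53.7716) → (220.2158,25.8701).

Shape 2 is a cubic bezier drawn with `<path>`. Its stroke #ff8800 means score at S507, F2368. After flipping Y the toolpath is (74.5373,72.0970) → (72.9838,73.5392) → (84.2356,75.7272) → (102.6565,78.6565) → (122.6099,82.3226).

Shape 3 is a rectangle drawn with `<rect>`. Its stroke #ff8800 means score at S507, F2368. After flipping Y the toolpath is (88.5421,126.2196) → (107.6624,126.2196) → (107.6624,86.0186) → (88.5421,86.0186) → (88.5421,126.2196), returning to the start.

Shape 4 is a regular polygon drawn with `<path>`. Its stroke #ff8800 means score at S507, F2368. After flipping Y the toolpath is (28.8547,99.0658) → (26.9663,83.1407) → (14.1189,92.7387) → (28.8547,99.0658), returning to the start.

Shape 5 is a regular polygon drawn with `<polygon>`. Its stroke #ff0000 means engrave at S221, F4021. After flipping Y the toolpath is (150.5871,31.3083) → (152.7245,26.1752) → (149.3477,21.7577) → (143.8337,22.4733) → (141.6963,27.6064) → (145.0731,32.0239) → (150.5871,31.3083), returning to the start.

Shape 6 is a open polyline drawn with `<polyline>`. Its stroke #ff8800 means score at S507, F2368. After flipping Y the toolpath is (56.3244,98.1361) → (157.7015,69.0177) → (176.3987,48.6293) → (15.0139,112.6228) → (103.0926,108.0343).

Shape 7 is a line segment drawn with `<path>`. Its stroke #ff0000 means engrave at S221, F4021. After flipping Y the toolpath is (156.4234,131.3594) → (11.5534,98.8769).

Shape 8 is a regular polygon drawn with `<polygon>`. Its stroke #ff0000 means engrave at S221, F4021. After flipping Y the toolpath is (39.0164,40.3345) → (78.9399,83.8399) → (96.6550,27.5125) → (39.0164,40.3345), returning to the start.

G21
G90
G0 X190.0945 Y114.1423
M4 S221
G1 X200.2379 Y97.9077 F4021
G1 X208.6393 Y77.7841
G1 X215.2986 Y53.7716
G1 X220.2158 Y25.8701
M5
G0 X74.5373 Y72.0970
M4 S507
G1 X72.9838 Y73.5392 F2368
G1 X84.2356 Y75.7272
G1 X102.6565 Y78.6565
G1 X122.6099 Y82.3226
M5
G0 X88.5421 Y126.2196
M4 S507
G1 X107.6624 Y126.2196 F2368
G1 X107.6624 Y86.0186
G1 X88.5421 Y86.0186
G1 X88.5421 Y126.2196
M5
G0 X28.8547 Y99.0658
M4 S507
G1 X26.9663 Y83.1407 F2368
G1 X14.1189 Y92.7387
G1 X28.8547 Y99.0658
M5
G0 X150.5871 Y31.3083
M4 S221
G1 X152.7245 Y26.1752 F4021
G1 X149.3477 Y21.7577
G1 X143.8337 Y22.4733
G1 X141.6963 Y27.6064
G1 X145.0731 Y32.0239
G1 X150.5871 Y31.3083
M5
G0 X56.3244 Y98.1361
M4 S507
G1 X157.7015 Y69.0177 F2368
G1 X176.3987 Y48.6293
G1 X15.0139 Y112.6228
G1 X103.0926 Y108.0343
M5
G0 X156.4234 Y131.3594
M4 S221
G1 X11.5534 Y98.8769 F4021
M5
G0 X39.0164 Y40.3345
M4 S221
G1 X78.9399 Y83.8399 F4021
G1 X96.6550 Y27.5125
G1 X39.0164 Y40.3345
M5
G0 X0.0000 Y0.0000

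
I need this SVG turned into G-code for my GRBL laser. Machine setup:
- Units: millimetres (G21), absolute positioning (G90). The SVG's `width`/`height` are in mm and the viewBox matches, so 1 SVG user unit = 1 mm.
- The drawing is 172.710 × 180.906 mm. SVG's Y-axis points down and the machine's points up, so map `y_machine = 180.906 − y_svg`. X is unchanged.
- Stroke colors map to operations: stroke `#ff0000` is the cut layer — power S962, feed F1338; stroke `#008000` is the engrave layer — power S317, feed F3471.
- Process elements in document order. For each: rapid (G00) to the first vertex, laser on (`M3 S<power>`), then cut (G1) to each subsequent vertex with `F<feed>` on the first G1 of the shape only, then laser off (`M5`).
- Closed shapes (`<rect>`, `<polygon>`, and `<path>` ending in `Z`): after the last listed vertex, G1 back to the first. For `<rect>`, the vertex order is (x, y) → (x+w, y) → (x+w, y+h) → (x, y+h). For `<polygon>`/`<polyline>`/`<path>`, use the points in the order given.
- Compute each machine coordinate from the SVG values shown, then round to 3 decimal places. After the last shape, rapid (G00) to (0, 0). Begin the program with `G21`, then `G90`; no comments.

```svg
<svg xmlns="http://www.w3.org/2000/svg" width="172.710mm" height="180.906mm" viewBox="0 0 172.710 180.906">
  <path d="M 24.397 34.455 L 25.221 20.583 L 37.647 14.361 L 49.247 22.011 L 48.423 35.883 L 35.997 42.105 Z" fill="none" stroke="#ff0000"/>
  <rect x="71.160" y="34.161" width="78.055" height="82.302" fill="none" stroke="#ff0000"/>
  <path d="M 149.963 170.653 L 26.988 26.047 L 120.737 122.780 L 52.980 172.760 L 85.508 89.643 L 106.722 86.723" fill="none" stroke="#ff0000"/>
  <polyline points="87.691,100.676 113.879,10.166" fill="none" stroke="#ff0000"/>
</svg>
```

G21
G90
G00 X24.397 Y146.451
M3 S962
G1 X25.221 Y160.323 F1338
G1 X37.647 Y166.545
G1 X49.247 Y158.895
G1 X48.423 Y145.023
G1 X35.997 Y138.801
G1 X24.397 Y146.451
M5
G00 X71.160 Y146.745
M3 S962
G1 X149.215 Y146.745 F1338
G1 X149.215 Y64.443
G1 X71.160 Y64.443
G1 X71.160 Y146.745
M5
G00 X149.963 Y10.253
M3 S962
G1 X26.988 Y154.859 F1338
G1 X120.737 Y58.126
G1 X52.980 Y8.146
G1 X85.508 Y91.263
G1 X106.722 Y94.183
M5
G00 X87.691 Y80.230
M3 S962
G1 X113.879 Y170.740 F1338
M5
G00 X0.000 Y0.000

1 u = 1 mm; y_m = 180.906 − y.

[1] `<path>` regular polygon, #ff0000→cut S962 F1338: (24.397,146.451) → (25.221,160.323) → (37.647,166.545) → (49.247,158.895) → (48.423,145.023) → (35.997,138.801) → (24.397,146.451) (closed)

[2] `<rect>` rectangle, #ff0000→cut S962 F1338: (71.160,146.745) → (149.215,146.745) → (149.215,64.443) → (71.160,64.443) → (71.160,146.745) (closed)

[3] `<path>` open polyline, #ff0000→cut S962 F1338: (149.963,10.253) → (26.988,154.859) → (120.737,58.126) → (52.980,8.146) → (85.508,91.263) → (106.722,94.183)

[4] `<polyline>` line segment, #ff0000→cut S962 F1338: (87.691,80.230) → (113.879,170.740)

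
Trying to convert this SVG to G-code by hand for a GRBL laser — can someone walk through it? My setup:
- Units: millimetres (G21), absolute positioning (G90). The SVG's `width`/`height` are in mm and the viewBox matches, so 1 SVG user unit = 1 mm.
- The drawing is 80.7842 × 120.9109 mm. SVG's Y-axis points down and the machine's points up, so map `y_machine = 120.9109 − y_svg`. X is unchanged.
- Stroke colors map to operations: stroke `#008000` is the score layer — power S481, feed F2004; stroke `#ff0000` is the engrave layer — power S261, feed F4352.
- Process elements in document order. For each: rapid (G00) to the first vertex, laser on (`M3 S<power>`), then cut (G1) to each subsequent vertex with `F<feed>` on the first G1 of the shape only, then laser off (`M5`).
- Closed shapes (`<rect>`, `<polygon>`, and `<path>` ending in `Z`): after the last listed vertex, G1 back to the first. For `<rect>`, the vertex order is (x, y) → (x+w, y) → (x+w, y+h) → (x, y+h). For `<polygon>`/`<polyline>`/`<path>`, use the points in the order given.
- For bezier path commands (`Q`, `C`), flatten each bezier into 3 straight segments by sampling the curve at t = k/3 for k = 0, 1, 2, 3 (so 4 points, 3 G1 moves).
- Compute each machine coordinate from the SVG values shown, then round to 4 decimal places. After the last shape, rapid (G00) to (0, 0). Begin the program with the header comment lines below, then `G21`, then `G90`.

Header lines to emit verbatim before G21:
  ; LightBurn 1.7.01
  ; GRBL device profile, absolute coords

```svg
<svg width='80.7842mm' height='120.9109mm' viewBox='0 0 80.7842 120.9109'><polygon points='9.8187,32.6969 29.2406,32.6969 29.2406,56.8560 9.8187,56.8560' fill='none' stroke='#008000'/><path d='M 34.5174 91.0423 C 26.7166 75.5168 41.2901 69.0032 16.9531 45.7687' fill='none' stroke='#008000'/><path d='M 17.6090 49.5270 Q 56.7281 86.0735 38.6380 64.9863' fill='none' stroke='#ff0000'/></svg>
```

; LightBurn 1.7.01
; GRBL device profile, absolute coords
G21
G90
G00 X9.8187 Y88.2140
M3 S481
G1 X29.2406 Y88.2140 F2004
G1 X29.2406 Y64.0549
G1 X9.8187 Y64.0549
G1 X9.8187 Y88.2140
M5
G00 X34.5174 Y29.8686
M3 S481
G1 X31.9049 Y43.3432 F2004
G1 X30.5897 Y56.5283
G1 X16.9531 Y75.1422
M5
G00 X17.6090 Y71.3839
M3 S261
G1 X37.3318 Y53.4233 F4352
G1 X44.3415 Y48.2702
G1 X38.6380 Y55.9246
M5
G00 X0.0000 Y0.0000

1 u = 1 mm; y_m = 120.9109 − y.

[1] `<polygon>` rectangle, #008000→score S481 F2004: (9.8187,88.2140) → (29.2406,88.2140) → (29.2406,64.0549) → (9.8187,64.0549) → (9.8187,88.2140) (closed)

[2] `<path>` cubic bezier, #008000→score S481 F2004: (34.5174,29.8686) → (31.9049,43.3432) → (30.5897,56.5283) → (16.9531,75.1422)

[3] `<path>` quadratic bezier, #ff0000→engrave S261 F4352: (17.6090,71.3839) → (37.3318,53.4233) → (44.3415,48.2702) → (38.6380,55.9246)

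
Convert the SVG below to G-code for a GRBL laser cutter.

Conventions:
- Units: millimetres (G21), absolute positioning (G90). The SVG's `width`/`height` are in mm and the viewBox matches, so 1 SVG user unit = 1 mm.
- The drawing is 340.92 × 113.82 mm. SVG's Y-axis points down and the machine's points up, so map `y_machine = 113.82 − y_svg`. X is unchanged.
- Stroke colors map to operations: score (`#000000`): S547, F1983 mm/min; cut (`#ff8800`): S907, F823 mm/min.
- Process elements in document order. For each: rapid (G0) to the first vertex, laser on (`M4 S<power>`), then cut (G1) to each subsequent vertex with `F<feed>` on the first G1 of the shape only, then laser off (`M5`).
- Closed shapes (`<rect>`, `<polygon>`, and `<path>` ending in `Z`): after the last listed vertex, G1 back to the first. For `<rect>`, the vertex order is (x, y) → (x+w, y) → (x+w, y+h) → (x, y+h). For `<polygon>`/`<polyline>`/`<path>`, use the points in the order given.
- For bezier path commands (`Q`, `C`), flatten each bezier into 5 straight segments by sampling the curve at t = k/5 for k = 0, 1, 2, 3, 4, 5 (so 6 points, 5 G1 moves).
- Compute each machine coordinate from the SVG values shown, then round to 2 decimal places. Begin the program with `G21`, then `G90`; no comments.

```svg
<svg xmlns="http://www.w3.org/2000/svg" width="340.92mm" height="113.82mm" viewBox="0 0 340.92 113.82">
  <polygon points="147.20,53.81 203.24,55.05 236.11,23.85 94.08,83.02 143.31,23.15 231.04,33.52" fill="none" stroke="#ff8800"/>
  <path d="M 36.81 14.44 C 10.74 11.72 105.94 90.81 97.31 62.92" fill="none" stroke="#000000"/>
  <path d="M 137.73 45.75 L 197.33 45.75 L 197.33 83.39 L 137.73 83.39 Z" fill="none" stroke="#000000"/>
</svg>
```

G21
G90
G0 X147.20 Y60.01
M4 S907
G1 X203.24 Y58.77 F823
G1 X236.11 Y89.97
G1 X94.08 Y30.80
G1 X143.31 Y90.67
G1 X231.04 Y80.30
G1 X147.20 Y60.01
M5
G0 X36.81 Y99.38
M4 S547
G1 X33.92 Y92.71 F1983
G1 X49.33 Y75.46
G1 X72.23 Y56.70
G1 X91.83 Y45.49
G1 X97.31 Y50.90
M5
G0 X137.73 Y68.07
M4 S547
G1 X197.33 Y68.07 F1983
G1 X197.33 Y30.43
G1 X137.73 Y30.43
G1 X137.73 Y68.07
M5

1 u = 1 mm; y_m = 113.82 − y.

[1] `<polygon>` closed polygon, #ff8800→cut S907 F823: (147.20,60.01) → (203.24,58.77) → (236.11,89.97) → (94.08,30.80) → (143.31,90.67) → (231.04,80.30) → (147.20,60.01) (closed)

[2] `<path>` cubic bezier, #000000→score S547 F1983: (36.81,99.38) → (33.92,92.71) → (49.33,75.46) → (72.23,56.70) → (91.83,45.49) → (97.31,50.90)

[3] `<path>` rectangle, #000000→score S547 F1983: (137.73,68.07) → (197.33,68.07) → (197.33,30.43) → (137.73,30.43) → (137.73,68.07) (closed)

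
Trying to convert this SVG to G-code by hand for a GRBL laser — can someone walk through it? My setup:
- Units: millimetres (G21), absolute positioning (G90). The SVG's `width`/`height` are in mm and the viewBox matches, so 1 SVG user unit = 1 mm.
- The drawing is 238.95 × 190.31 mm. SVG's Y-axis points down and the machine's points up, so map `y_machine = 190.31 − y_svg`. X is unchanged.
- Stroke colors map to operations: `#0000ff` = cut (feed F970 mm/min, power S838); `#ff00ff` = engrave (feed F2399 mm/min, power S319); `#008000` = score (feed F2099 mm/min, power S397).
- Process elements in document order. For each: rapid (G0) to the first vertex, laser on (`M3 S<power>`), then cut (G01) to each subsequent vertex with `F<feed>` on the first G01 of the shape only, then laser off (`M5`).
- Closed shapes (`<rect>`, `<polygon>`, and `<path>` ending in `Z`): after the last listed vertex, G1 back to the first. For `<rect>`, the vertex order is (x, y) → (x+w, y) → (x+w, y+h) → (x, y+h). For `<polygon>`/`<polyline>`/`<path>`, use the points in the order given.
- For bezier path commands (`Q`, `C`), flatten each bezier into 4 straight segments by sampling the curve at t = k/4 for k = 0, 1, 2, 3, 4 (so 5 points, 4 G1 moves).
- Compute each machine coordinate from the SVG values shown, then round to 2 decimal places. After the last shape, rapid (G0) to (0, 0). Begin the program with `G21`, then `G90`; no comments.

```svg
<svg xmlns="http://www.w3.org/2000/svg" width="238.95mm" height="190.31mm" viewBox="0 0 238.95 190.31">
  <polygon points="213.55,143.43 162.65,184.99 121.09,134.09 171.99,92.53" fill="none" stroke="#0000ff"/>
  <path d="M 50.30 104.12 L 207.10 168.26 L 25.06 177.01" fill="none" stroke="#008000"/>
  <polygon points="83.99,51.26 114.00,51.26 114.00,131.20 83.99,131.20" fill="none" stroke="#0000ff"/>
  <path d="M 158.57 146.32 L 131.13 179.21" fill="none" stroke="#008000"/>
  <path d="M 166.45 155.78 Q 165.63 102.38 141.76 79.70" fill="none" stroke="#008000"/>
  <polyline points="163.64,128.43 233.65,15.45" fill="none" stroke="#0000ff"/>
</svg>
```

G21
G90
G0 X213.55 Y46.88
M3 S838
G01 X162.65 Y5.32 F970
G01 X121.09 Y56.22
G01 X171.99 Y97.78
G01 X213.55 Y46.88
M5
G0 X50.30 Y86.19
M3 S397
G01 X207.10 Y22.05 F2099
G01 X25.06 Y13.30
M5
G0 X83.99 Y139.05
M3 S838
G01 X114.00 Y139.05 F970
G01 X114.00 Y59.11
G01 X83.99 Y59.11
G01 X83.99 Y139.05
M5
G0 X158.57 Y43.99
M3 S397
G01 X131.13 Y11.10 F2099
M5
G0 X166.45 Y34.53
M3 S397
G01 X164.60 Y59.31 F2099
G01 X159.87 Y80.25
G01 X152.25 Y97.35
G01 X141.76 Y110.61
M5
G0 X163.64 Y61.88
M3 S838
G01 X233.65 Y174.86 F970
M5
G0 X0.00 Y0.00

Since the viewBox matches the mm dimensions, user units are millimetres directly. The only transform is the Y-flip y_m = 190.31 − y_svg.

Shape 1 is a regular polygon drawn with `<polygon>`. Its stroke #0000ff means cut at S838, F970. After flipping Y the toolpath is (213.55,46.88) → (162.65,5.32) → (121.09,56.22) → (171.99,97.78) → (213.55,46.88), returning to the start.

Shape 2 is a open polyline drawn with `<path>`. Its stroke #008000 means score at S397, F2099. After flipping Y the toolpath is (50.30,86.19) → (207.10,22.05) → (25.06,13.30).

Shape 3 is a rectangle drawn with `<polygon>`. Its stroke #0000ff means cut at S838, F970. After flipping Y the toolpath is (83.99,139.05) → (114.00,139.05) → (114.00,59.11) → (83.99,59.11) → (83.99,139.05), returning to the start.

Shape 4 is a line segment drawn with `<path>`. Its stroke #008000 means score at S397, F2099. After flipping Y the toolpath is (158.57,43.99) → (131.13,11.10).

Shape 5 is a quadratic bezier drawn with `<path>`. Its stroke #008000 means score at S397, F2099. After flipping Y the toolpath is (166.45,34.53) → (164.60,59.31) → (159.87,80.25) → (152.25,97.35) → (141.76,110.61).

Shape 6 is a line segment drawn with `<polyline>`. Its stroke #0000ff means cut at S838, F970. After flipping Y the toolpath is (163.64,61.88) → (233.65,174.86).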